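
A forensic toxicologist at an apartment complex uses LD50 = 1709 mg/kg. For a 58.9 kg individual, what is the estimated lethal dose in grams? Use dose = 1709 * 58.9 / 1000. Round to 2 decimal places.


Lethal dose calculation:
Lethal dose = LD50 * body_weight / 1000
= 1709 * 58.9 / 1000
= 100660.1 / 1000
= 100.66 g

100.66


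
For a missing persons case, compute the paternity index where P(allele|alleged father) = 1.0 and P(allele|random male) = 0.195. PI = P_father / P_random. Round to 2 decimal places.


Paternity Index calculation:
PI = P(allele|father) / P(allele|random)
PI = 1.0 / 0.195
PI = 5.13

5.13


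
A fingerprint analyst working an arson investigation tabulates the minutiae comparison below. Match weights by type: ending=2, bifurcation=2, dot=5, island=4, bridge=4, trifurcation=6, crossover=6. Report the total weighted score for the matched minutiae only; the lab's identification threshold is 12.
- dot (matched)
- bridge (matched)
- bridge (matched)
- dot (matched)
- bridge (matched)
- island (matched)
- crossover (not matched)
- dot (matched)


Weighted minutiae match score:
  dot: matched, +5 (running total 5)
  bridge: matched, +4 (running total 9)
  bridge: matched, +4 (running total 13)
  dot: matched, +5 (running total 18)
  bridge: matched, +4 (running total 22)
  island: matched, +4 (running total 26)
  crossover: not matched, +0
  dot: matched, +5 (running total 31)
Total score = 31
Threshold = 12; verdict = identification

31


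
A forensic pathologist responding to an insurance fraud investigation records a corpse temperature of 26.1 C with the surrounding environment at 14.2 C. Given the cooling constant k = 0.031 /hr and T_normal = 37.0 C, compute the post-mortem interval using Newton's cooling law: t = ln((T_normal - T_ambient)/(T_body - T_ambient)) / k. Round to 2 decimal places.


Using Newton's law of cooling:
t = ln((T_normal - T_ambient) / (T_body - T_ambient)) / k
T_normal - T_ambient = 22.8
T_body - T_ambient = 11.9
Ratio = 1.915966
ln(ratio) = 0.650222
t = 0.650222 / 0.031 = 20.97 hours

20.97


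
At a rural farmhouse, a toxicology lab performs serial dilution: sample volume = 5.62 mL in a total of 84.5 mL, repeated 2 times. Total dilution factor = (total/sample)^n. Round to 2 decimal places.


Dilution factor calculation:
Single dilution = V_total / V_sample = 84.5 / 5.62 ≈ 15.035587
Number of dilutions = 2
Total DF = (84.5 / 5.62)^2 (full precision, rounded at the end) = 226.07

226.07


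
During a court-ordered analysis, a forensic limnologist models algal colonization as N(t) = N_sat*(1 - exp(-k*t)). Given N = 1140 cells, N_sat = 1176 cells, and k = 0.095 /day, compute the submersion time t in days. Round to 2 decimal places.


PMSI from diatom colonization curve:
N / N_sat = 1140 / 1176 = 0.969388
1 - N/N_sat = 0.030612
ln(1 - N/N_sat) = -3.486363
t = -ln(1 - N/N_sat) / k = -(-3.486363) / 0.095 = 36.70 days

36.70


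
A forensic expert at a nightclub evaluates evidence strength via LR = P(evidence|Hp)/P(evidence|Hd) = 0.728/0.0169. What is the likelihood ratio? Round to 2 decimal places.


Likelihood ratio calculation:
LR = P(E|Hp) / P(E|Hd)
LR = 0.728 / 0.0169
LR = 43.08

43.08


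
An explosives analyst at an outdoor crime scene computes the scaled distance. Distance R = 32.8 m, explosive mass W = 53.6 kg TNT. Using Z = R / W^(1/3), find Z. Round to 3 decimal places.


Scaled distance calculation:
W^(1/3) = 53.6^(1/3) = 3.770407
Z = R / W^(1/3) = 32.8 / 3.770407
Z = 8.699 m/kg^(1/3)

8.699


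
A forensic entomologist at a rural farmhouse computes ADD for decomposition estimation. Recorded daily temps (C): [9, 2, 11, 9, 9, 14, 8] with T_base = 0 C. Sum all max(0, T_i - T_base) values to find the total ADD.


Computing ADD day by day:
Day 1: max(0, 9 - 0) = 9
Day 2: max(0, 2 - 0) = 2
Day 3: max(0, 11 - 0) = 11
Day 4: max(0, 9 - 0) = 9
Day 5: max(0, 9 - 0) = 9
Day 6: max(0, 14 - 0) = 14
Day 7: max(0, 8 - 0) = 8
Total ADD = 62

62


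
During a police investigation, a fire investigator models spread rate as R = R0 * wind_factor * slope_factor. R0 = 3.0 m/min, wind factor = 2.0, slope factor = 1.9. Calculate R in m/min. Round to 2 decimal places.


Fire spread rate calculation:
R = R0 * wind_factor * slope_factor
= 3.0 * 2.0 * 1.9
= 6 * 1.9
= 11.40 m/min

11.40


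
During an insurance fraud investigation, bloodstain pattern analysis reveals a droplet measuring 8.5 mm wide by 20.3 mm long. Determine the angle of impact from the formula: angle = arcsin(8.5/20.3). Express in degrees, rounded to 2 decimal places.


Blood spatter impact angle calculation:
width / length = 8.5 / 20.3 = 0.418719
angle = arcsin(0.418719)
angle = 24.75 degrees

24.75


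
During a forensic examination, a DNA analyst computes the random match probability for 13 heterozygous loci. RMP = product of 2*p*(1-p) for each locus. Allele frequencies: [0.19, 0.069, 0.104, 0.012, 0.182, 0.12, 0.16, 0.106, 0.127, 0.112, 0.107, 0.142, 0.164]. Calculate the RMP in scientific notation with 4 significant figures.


Computing RMP for 13 loci:
Locus 1: 2 * 0.19 * 0.81 = 0.3078
Locus 2: 2 * 0.069 * 0.931 = 0.128478
Locus 3: 2 * 0.104 * 0.896 = 0.186368
Locus 4: 2 * 0.012 * 0.988 = 0.023712
Locus 5: 2 * 0.182 * 0.818 = 0.297752
Locus 6: 2 * 0.12 * 0.88 = 0.2112
Locus 7: 2 * 0.16 * 0.84 = 0.2688
Locus 8: 2 * 0.106 * 0.894 = 0.189528
Locus 9: 2 * 0.127 * 0.873 = 0.221742
Locus 10: 2 * 0.112 * 0.888 = 0.198912
Locus 11: 2 * 0.107 * 0.893 = 0.191102
Locus 12: 2 * 0.142 * 0.858 = 0.243672
Locus 13: 2 * 0.164 * 0.836 = 0.274208
RMP = 3.153e-10

3.153e-10


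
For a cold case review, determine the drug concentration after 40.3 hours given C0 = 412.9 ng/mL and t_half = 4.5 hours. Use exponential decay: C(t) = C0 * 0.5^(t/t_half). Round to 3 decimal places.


Drug concentration decay:
Number of half-lives = t / t_half = 40.3 / 4.5 = 8.955556
Decay factor = 0.5^8.955556 = 0.00201423
C(t) = 412.9 * 0.00201423 = 0.832 ng/mL

0.832


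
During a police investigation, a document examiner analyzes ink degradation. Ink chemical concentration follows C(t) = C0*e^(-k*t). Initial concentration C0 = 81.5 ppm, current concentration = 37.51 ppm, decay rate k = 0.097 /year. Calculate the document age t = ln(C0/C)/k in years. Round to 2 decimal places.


Document age estimation:
C0/C = 81.5 / 37.51 = 2.172754
ln(C0/C) = 0.775995
t = 0.775995 / 0.097 = 8.00 years

8.00


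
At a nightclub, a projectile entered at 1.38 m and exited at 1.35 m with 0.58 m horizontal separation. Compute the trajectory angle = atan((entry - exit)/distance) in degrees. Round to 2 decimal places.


Bullet trajectory angle:
Height difference = 1.38 - 1.35 = 0.03 m
angle = atan(0.03 / 0.58)
angle = atan(0.051724)
angle = 2.96 degrees

2.96


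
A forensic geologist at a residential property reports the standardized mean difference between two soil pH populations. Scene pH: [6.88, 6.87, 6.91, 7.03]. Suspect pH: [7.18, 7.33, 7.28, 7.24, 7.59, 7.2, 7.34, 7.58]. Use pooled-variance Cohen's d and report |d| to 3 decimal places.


Pooled-variance Cohen's d for soil pH comparison:
Scene mean = 27.69 / 4 = 6.9225
Suspect mean = 58.74 / 8 = 7.3425
Scene sample variance s_s^2 = 0.005425
Suspect sample variance s_c^2 = 0.025564
Pooled variance = ((n_s-1)*s_s^2 + (n_c-1)*s_c^2) / (n_s + n_c - 2) = 0.019522
Pooled SD = sqrt(0.019522) = 0.139721
Mean difference = -0.42
|d| = |-0.42| / 0.139721 = 3.006

3.006


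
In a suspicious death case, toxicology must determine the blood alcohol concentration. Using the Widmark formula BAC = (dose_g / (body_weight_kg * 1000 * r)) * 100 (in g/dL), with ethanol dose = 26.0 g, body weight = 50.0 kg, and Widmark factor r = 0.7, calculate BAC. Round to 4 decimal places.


Applying the Widmark formula:
BAC = (dose_g / (body_wt * 1000 * r)) * 100
Denominator = 50.0 * 1000 * 0.7 = 35000
BAC = (26.0 / 35000) * 100
BAC = 0.0743 g/dL

0.0743


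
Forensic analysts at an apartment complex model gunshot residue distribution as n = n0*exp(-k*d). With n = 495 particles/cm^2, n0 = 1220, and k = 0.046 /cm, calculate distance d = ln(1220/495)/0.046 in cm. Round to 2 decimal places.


GSR distance calculation:
n0/n = 1220 / 495 = 2.464646
ln(n0/n) = 0.902048
d = 0.902048 / 0.046 = 19.61 cm

19.61


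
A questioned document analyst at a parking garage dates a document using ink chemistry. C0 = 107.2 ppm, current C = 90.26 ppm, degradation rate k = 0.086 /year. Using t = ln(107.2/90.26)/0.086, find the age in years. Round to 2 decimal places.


Document age estimation:
C0/C = 107.2 / 90.26 = 1.18768
ln(C0/C) = 0.172002
t = 0.172002 / 0.086 = 2.00 years

2.00


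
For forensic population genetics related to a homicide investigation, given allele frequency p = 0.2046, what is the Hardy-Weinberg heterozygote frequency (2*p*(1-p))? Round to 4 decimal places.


Hardy-Weinberg heterozygote frequency:
q = 1 - p = 1 - 0.2046 = 0.7954
2pq = 2 * 0.2046 * 0.7954 = 0.3255

0.3255


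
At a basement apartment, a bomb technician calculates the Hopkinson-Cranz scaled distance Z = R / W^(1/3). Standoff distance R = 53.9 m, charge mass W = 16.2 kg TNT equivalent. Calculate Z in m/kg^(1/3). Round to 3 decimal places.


Scaled distance calculation:
W^(1/3) = 16.2^(1/3) = 2.530298
Z = R / W^(1/3) = 53.9 / 2.530298
Z = 21.302 m/kg^(1/3)

21.302


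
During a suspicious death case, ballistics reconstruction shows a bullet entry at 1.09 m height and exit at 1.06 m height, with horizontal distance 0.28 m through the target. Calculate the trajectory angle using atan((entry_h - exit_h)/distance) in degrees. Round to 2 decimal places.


Bullet trajectory angle:
Height difference = 1.09 - 1.06 = 0.03 m
angle = atan(0.03 / 0.28)
angle = atan(0.107143)
angle = 6.12 degrees

6.12


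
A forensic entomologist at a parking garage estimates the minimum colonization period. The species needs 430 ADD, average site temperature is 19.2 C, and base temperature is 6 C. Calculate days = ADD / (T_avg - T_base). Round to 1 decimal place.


Insect development time:
Effective temperature = avg_temp - T_base = 19.2 - 6 = 13.2 C
Days = ADD / effective_temp = 430 / 13.2 = 32.6 days

32.6


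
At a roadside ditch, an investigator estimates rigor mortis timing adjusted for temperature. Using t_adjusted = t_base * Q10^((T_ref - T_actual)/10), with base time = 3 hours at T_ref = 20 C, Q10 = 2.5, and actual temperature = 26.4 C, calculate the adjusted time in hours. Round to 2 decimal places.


Rigor mortis time adjustment:
Exponent = (T_ref - T_actual) / 10 = (20 - 26.4) / 10 = -0.64
Q10 factor = 2.5^-0.64 = 0.55631
t_adjusted = 3 * 0.55631 = 1.67 hours

1.67


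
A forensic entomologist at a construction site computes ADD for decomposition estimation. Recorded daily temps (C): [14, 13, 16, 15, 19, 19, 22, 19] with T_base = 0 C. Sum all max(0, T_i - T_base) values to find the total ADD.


Computing ADD day by day:
Day 1: max(0, 14 - 0) = 14
Day 2: max(0, 13 - 0) = 13
Day 3: max(0, 16 - 0) = 16
Day 4: max(0, 15 - 0) = 15
Day 5: max(0, 19 - 0) = 19
Day 6: max(0, 19 - 0) = 19
Day 7: max(0, 22 - 0) = 22
Day 8: max(0, 19 - 0) = 19
Total ADD = 137

137


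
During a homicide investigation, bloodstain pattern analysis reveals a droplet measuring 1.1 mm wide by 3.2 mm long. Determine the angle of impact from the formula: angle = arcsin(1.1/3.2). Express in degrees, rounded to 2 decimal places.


Blood spatter impact angle calculation:
width / length = 1.1 / 3.2 = 0.34375
angle = arcsin(0.34375)
angle = 20.11 degrees

20.11


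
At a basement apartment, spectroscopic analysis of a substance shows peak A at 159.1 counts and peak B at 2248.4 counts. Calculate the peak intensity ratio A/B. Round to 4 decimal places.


Spectral peak ratio:
Peak A = 159.1 counts
Peak B = 2248.4 counts
Ratio = 159.1 / 2248.4 = 0.0708

0.0708


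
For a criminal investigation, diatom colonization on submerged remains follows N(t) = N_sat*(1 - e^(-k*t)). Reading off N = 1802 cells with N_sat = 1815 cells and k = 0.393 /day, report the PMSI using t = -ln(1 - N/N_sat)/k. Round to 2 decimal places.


PMSI from diatom colonization curve:
N / N_sat = 1802 / 1815 = 0.992837
1 - N/N_sat = 0.007163
ln(1 - N/N_sat) = -4.938826
t = -ln(1 - N/N_sat) / k = -(-4.938826) / 0.393 = 12.57 days

12.57


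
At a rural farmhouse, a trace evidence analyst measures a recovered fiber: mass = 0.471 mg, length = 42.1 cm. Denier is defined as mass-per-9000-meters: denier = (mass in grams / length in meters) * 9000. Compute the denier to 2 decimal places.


Denier calculation:
Mass in grams = 0.471 mg / 1000 = 0.000471 g
Length in meters = 42.1 cm / 100 = 0.421 m
Linear density = mass / length = 0.000471 / 0.421 = 0.00111876 g/m
Denier = (g/m) * 9000 = 0.00111876 * 9000 = 10.07

10.07


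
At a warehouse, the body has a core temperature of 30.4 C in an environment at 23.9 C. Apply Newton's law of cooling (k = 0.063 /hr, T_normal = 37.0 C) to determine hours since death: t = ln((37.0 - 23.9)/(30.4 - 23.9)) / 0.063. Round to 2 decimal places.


Using Newton's law of cooling:
t = ln((T_normal - T_ambient) / (T_body - T_ambient)) / k
T_normal - T_ambient = 13.1
T_body - T_ambient = 6.5
Ratio = 2.015385
ln(ratio) = 0.70081
t = 0.70081 / 0.063 = 11.12 hours

11.12


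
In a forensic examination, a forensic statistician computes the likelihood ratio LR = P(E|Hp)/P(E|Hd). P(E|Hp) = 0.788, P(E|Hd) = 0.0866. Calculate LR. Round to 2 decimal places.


Likelihood ratio calculation:
LR = P(E|Hp) / P(E|Hd)
LR = 0.788 / 0.0866
LR = 9.10

9.10


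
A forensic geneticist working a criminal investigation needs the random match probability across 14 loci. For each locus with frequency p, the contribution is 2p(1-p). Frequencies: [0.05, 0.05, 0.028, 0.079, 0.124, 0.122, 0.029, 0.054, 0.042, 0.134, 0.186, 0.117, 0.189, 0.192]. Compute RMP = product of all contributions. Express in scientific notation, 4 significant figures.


Computing RMP for 14 loci:
Locus 1: 2 * 0.05 * 0.95 = 0.095
Locus 2: 2 * 0.05 * 0.95 = 0.095
Locus 3: 2 * 0.028 * 0.972 = 0.054432
Locus 4: 2 * 0.079 * 0.921 = 0.145518
Locus 5: 2 * 0.124 * 0.876 = 0.217248
Locus 6: 2 * 0.122 * 0.878 = 0.214232
Locus 7: 2 * 0.029 * 0.971 = 0.056318
Locus 8: 2 * 0.054 * 0.946 = 0.102168
Locus 9: 2 * 0.042 * 0.958 = 0.080472
Locus 10: 2 * 0.134 * 0.866 = 0.232088
Locus 11: 2 * 0.186 * 0.814 = 0.302808
Locus 12: 2 * 0.117 * 0.883 = 0.206622
Locus 13: 2 * 0.189 * 0.811 = 0.306558
Locus 14: 2 * 0.192 * 0.808 = 0.310272
RMP = 2.128e-12

2.128e-12


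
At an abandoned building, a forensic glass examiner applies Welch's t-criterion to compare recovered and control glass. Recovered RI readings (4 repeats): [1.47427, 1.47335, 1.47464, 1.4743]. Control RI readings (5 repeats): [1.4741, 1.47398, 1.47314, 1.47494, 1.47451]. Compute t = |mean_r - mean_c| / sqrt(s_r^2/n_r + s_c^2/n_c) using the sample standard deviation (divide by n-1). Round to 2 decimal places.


Welch's t-criterion for glass RI comparison:
Recovered mean = sum / n_r = 5.89656 / 4 = 1.47414
Control mean = sum / n_c = 7.37067 / 5 = 1.474134
Recovered sample variance s_r^2 = 3.05533e-07
Control sample variance s_c^2 = 4.5098e-07
Welch SE (unpooled) = sqrt(s_r^2/n_r + s_c^2/n_c) = sqrt(7.63833e-08 + 9.0196e-08) = sqrt(1.66579e-07) = 0.000408141
|mean_r - mean_c| = 6e-06
t = 6e-06 / 0.000408141 = 0.01

0.01


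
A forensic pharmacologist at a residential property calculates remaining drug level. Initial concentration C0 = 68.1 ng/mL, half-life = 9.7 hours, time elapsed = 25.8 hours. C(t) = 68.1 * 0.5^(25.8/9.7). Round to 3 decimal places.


Drug concentration decay:
Number of half-lives = t / t_half = 25.8 / 9.7 = 2.659794
Decay factor = 0.5^2.659794 = 0.15824217
C(t) = 68.1 * 0.15824217 = 10.776 ng/mL

10.776


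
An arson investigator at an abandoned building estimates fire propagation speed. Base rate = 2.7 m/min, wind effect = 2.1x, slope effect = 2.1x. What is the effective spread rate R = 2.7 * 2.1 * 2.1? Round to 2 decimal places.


Fire spread rate calculation:
R = R0 * wind_factor * slope_factor
= 2.7 * 2.1 * 2.1
= 5.67 * 2.1
= 11.91 m/min

11.91


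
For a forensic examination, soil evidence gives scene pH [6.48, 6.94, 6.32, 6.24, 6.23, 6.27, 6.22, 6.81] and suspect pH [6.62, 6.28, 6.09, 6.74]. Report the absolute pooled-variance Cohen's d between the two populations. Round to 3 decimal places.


Pooled-variance Cohen's d for soil pH comparison:
Scene mean = 51.51 / 8 = 6.43875
Suspect mean = 25.73 / 4 = 6.4325
Scene sample variance s_s^2 = 0.080613
Suspect sample variance s_c^2 = 0.090092
Pooled variance = ((n_s-1)*s_s^2 + (n_c-1)*s_c^2) / (n_s + n_c - 2) = 0.083456
Pooled SD = sqrt(0.083456) = 0.288888
Mean difference = 0.00625
|d| = |0.00625| / 0.288888 = 0.022

0.022


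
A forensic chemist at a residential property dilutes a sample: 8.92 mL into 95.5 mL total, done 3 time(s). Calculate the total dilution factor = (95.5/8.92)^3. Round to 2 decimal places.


Dilution factor calculation:
Single dilution = V_total / V_sample = 95.5 / 8.92 ≈ 10.706278
Number of dilutions = 3
Total DF = (95.5 / 8.92)^3 (full precision, rounded at the end) = 1227.20

1227.20


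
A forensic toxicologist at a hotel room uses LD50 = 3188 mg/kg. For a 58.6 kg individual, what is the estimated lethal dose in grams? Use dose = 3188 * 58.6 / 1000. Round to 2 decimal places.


Lethal dose calculation:
Lethal dose = LD50 * body_weight / 1000
= 3188 * 58.6 / 1000
= 186816.8 / 1000
= 186.82 g

186.82


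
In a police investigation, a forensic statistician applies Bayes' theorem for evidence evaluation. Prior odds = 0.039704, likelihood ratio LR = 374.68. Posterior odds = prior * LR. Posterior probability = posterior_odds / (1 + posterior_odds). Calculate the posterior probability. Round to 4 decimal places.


Bayesian evidence evaluation:
Posterior odds = prior_odds * LR = 0.039704 * 374.68 = 14.87629
Posterior probability = posterior_odds / (1 + posterior_odds)
= 14.87629 / (1 + 14.87629)
= 14.87629 / 15.87629
= 0.9370

0.9370


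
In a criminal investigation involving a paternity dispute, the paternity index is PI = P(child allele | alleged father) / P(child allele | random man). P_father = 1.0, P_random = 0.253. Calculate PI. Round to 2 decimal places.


Paternity Index calculation:
PI = P(allele|father) / P(allele|random)
PI = 1.0 / 0.253
PI = 3.95

3.95


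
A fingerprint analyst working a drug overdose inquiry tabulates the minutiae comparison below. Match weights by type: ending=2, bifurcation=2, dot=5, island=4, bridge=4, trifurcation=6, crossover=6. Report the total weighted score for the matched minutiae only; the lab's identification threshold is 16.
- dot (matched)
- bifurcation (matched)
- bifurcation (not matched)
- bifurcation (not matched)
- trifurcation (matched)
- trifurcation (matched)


Weighted minutiae match score:
  dot: matched, +5 (running total 5)
  bifurcation: matched, +2 (running total 7)
  bifurcation: not matched, +0
  bifurcation: not matched, +0
  trifurcation: matched, +6 (running total 13)
  trifurcation: matched, +6 (running total 19)
Total score = 19
Threshold = 16; verdict = identification

19


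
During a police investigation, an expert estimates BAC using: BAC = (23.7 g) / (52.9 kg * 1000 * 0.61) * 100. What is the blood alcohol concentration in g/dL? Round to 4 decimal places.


Applying the Widmark formula:
BAC = (dose_g / (body_wt * 1000 * r)) * 100
Denominator = 52.9 * 1000 * 0.61 = 32269
BAC = (23.7 / 32269) * 100
BAC = 0.0734 g/dL

0.0734


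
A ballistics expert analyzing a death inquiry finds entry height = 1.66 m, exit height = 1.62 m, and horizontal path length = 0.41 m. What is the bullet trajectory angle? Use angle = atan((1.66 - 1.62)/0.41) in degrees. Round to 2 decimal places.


Bullet trajectory angle:
Height difference = 1.66 - 1.62 = 0.04 m
angle = atan(0.04 / 0.41)
angle = atan(0.097561)
angle = 5.57 degrees

5.57


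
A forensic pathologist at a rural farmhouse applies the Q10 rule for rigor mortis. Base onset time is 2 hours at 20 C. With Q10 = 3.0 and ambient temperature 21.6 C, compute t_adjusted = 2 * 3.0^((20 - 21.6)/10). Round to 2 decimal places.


Rigor mortis time adjustment:
Exponent = (T_ref - T_actual) / 10 = (20 - 21.6) / 10 = -0.16
Q10 factor = 3.0^-0.16 = 0.8388
t_adjusted = 2 * 0.8388 = 1.68 hours

1.68


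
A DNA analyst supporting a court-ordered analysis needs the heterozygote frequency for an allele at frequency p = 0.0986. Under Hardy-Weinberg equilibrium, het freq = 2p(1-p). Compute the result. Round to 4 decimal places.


Hardy-Weinberg heterozygote frequency:
q = 1 - p = 1 - 0.0986 = 0.9014
2pq = 2 * 0.0986 * 0.9014 = 0.1778

0.1778


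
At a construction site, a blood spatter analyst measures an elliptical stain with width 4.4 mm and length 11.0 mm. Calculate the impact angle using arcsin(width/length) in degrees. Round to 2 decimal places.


Blood spatter impact angle calculation:
width / length = 4.4 / 11.0 = 0.4
angle = arcsin(0.4)
angle = 23.58 degrees

23.58


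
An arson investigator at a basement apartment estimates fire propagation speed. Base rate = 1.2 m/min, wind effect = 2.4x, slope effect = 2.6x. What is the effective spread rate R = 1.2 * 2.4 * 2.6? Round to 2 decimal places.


Fire spread rate calculation:
R = R0 * wind_factor * slope_factor
= 1.2 * 2.4 * 2.6
= 2.88 * 2.6
= 7.49 m/min

7.49


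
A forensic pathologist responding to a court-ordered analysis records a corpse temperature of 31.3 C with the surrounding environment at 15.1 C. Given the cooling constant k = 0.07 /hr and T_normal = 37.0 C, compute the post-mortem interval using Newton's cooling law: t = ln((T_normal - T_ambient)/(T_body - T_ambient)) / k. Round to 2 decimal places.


Using Newton's law of cooling:
t = ln((T_normal - T_ambient) / (T_body - T_ambient)) / k
T_normal - T_ambient = 21.9
T_body - T_ambient = 16.2
Ratio = 1.351852
ln(ratio) = 0.301476
t = 0.301476 / 0.07 = 4.31 hours

4.31


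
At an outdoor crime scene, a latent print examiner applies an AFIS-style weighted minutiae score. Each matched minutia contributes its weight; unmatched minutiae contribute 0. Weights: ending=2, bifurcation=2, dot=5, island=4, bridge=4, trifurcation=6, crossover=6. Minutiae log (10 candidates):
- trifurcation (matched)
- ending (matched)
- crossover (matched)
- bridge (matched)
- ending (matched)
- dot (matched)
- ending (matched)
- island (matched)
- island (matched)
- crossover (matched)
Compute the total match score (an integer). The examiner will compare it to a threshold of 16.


Weighted minutiae match score:
  trifurcation: matched, +6 (running total 6)
  ending: matched, +2 (running total 8)
  crossover: matched, +6 (running total 14)
  bridge: matched, +4 (running total 18)
  ending: matched, +2 (running total 20)
  dot: matched, +5 (running total 25)
  ending: matched, +2 (running total 27)
  island: matched, +4 (running total 31)
  island: matched, +4 (running total 35)
  crossover: matched, +6 (running total 41)
Total score = 41
Threshold = 16; verdict = identification

41


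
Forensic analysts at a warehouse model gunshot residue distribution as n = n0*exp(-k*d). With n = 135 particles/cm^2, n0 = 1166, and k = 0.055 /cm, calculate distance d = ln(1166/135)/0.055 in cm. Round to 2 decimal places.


GSR distance calculation:
n0/n = 1166 / 135 = 8.637037
ln(n0/n) = 2.15606
d = 2.15606 / 0.055 = 39.20 cm

39.20


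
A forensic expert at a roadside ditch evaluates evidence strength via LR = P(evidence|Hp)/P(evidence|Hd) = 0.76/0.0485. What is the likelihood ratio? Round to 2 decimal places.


Likelihood ratio calculation:
LR = P(E|Hp) / P(E|Hd)
LR = 0.76 / 0.0485
LR = 15.67

15.67


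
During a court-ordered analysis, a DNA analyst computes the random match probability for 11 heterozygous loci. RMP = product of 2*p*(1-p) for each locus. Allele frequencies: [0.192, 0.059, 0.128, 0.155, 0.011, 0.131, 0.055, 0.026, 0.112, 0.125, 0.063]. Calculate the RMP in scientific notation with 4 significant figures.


Computing RMP for 11 loci:
Locus 1: 2 * 0.192 * 0.808 = 0.310272
Locus 2: 2 * 0.059 * 0.941 = 0.111038
Locus 3: 2 * 0.128 * 0.872 = 0.223232
Locus 4: 2 * 0.155 * 0.845 = 0.26195
Locus 5: 2 * 0.011 * 0.989 = 0.021758
Locus 6: 2 * 0.131 * 0.869 = 0.227678
Locus 7: 2 * 0.055 * 0.945 = 0.10395
Locus 8: 2 * 0.026 * 0.974 = 0.050648
Locus 9: 2 * 0.112 * 0.888 = 0.198912
Locus 10: 2 * 0.125 * 0.875 = 0.21875
Locus 11: 2 * 0.063 * 0.937 = 0.118062
RMP = 2.699e-10

2.699e-10


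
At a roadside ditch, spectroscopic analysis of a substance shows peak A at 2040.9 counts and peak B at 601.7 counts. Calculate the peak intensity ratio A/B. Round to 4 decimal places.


Spectral peak ratio:
Peak A = 2040.9 counts
Peak B = 601.7 counts
Ratio = 2040.9 / 601.7 = 3.3919

3.3919


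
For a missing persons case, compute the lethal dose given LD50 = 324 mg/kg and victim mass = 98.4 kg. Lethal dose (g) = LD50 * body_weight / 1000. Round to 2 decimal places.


Lethal dose calculation:
Lethal dose = LD50 * body_weight / 1000
= 324 * 98.4 / 1000
= 31881.6 / 1000
= 31.88 g

31.88


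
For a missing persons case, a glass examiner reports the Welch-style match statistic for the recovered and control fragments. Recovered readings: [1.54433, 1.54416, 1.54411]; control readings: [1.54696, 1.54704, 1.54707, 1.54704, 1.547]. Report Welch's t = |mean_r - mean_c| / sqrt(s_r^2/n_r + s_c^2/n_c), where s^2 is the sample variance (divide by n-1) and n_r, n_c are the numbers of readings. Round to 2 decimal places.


Welch's t-criterion for glass RI comparison:
Recovered mean = sum / n_r = 4.6326 / 3 = 1.5442
Control mean = sum / n_c = 7.73511 / 5 = 1.547022
Recovered sample variance s_r^2 = 1.33e-08
Control sample variance s_c^2 = 1.82e-09
Welch SE (unpooled) = sqrt(s_r^2/n_r + s_c^2/n_c) = sqrt(4.43333e-09 + 3.64e-10) = sqrt(4.79733e-09) = 6.92628e-05
|mean_r - mean_c| = 0.002822
t = 0.002822 / 6.92628e-05 = 40.74

40.74


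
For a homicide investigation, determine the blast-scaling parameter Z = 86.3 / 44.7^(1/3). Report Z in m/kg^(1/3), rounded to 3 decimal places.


Scaled distance calculation:
W^(1/3) = 44.7^(1/3) = 3.548971
Z = R / W^(1/3) = 86.3 / 3.548971
Z = 24.317 m/kg^(1/3)

24.317


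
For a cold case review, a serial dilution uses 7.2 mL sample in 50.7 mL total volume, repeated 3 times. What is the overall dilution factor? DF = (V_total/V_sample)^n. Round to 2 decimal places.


Dilution factor calculation:
Single dilution = V_total / V_sample = 50.7 / 7.2 ≈ 7.041667
Number of dilutions = 3
Total DF = (50.7 / 7.2)^3 (full precision, rounded at the end) = 349.16

349.16


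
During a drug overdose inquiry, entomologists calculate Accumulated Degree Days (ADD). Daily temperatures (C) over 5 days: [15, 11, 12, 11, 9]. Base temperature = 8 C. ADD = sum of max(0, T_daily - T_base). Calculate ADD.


Computing ADD day by day:
Day 1: max(0, 15 - 8) = 7
Day 2: max(0, 11 - 8) = 3
Day 3: max(0, 12 - 8) = 4
Day 4: max(0, 11 - 8) = 3
Day 5: max(0, 9 - 8) = 1
Total ADD = 18

18


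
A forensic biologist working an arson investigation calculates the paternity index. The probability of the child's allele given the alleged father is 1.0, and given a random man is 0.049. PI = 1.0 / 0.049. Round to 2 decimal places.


Paternity Index calculation:
PI = P(allele|father) / P(allele|random)
PI = 1.0 / 0.049
PI = 20.41

20.41


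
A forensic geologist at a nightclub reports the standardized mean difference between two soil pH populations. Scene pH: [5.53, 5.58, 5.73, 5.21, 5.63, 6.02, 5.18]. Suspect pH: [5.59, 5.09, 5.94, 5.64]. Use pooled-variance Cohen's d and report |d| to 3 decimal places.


Pooled-variance Cohen's d for soil pH comparison:
Scene mean = 38.88 / 7 = 5.554286
Suspect mean = 22.26 / 4 = 5.565
Scene sample variance s_s^2 = 0.085562
Suspect sample variance s_c^2 = 0.124167
Pooled variance = ((n_s-1)*s_s^2 + (n_c-1)*s_c^2) / (n_s + n_c - 2) = 0.09843
Pooled SD = sqrt(0.09843) = 0.313736
Mean difference = -0.010714
|d| = |-0.010714| / 0.313736 = 0.034

0.034


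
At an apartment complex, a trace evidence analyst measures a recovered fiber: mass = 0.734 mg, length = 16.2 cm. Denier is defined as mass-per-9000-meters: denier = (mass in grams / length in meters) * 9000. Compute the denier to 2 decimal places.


Denier calculation:
Mass in grams = 0.734 mg / 1000 = 0.000734 g
Length in meters = 16.2 cm / 100 = 0.162 m
Linear density = mass / length = 0.000734 / 0.162 = 0.00453086 g/m
Denier = (g/m) * 9000 = 0.00453086 * 9000 = 40.78

40.78


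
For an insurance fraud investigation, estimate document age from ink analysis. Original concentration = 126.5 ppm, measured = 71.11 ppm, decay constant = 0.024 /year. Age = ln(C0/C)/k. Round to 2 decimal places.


Document age estimation:
C0/C = 126.5 / 71.11 = 1.778934
ln(C0/C) = 0.576014
t = 0.576014 / 0.024 = 24.00 years

24.00


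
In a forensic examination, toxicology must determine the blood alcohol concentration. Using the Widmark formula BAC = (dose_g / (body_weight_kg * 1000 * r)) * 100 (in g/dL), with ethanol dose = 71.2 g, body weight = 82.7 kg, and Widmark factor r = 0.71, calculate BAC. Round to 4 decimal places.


Applying the Widmark formula:
BAC = (dose_g / (body_wt * 1000 * r)) * 100
Denominator = 82.7 * 1000 * 0.71 = 58717
BAC = (71.2 / 58717) * 100
BAC = 0.1213 g/dL

0.1213


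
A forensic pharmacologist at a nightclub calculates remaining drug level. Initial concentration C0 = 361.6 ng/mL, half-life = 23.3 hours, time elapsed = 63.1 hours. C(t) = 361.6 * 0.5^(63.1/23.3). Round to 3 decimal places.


Drug concentration decay:
Number of half-lives = t / t_half = 63.1 / 23.3 = 2.708155
Decay factor = 0.5^2.708155 = 0.15302561
C(t) = 361.6 * 0.15302561 = 55.334 ng/mL

55.334


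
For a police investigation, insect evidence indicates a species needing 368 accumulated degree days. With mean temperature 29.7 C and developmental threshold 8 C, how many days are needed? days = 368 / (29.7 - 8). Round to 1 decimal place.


Insect development time:
Effective temperature = avg_temp - T_base = 29.7 - 8 = 21.7 C
Days = ADD / effective_temp = 368 / 21.7 = 17.0 days

17.0


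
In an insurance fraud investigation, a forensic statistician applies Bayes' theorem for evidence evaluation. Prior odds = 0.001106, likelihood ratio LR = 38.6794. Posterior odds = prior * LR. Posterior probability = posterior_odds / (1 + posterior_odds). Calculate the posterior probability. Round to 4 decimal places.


Bayesian evidence evaluation:
Posterior odds = prior_odds * LR = 0.001106 * 38.6794 = 0.04277942
Posterior probability = posterior_odds / (1 + posterior_odds)
= 0.04277942 / (1 + 0.04277942)
= 0.04277942 / 1.04277942
= 0.0410

0.0410


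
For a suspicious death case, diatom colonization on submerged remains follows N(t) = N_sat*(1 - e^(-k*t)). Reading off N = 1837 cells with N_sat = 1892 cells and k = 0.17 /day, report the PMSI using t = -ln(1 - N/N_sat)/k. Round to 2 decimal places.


PMSI from diatom colonization curve:
N / N_sat = 1837 / 1892 = 0.97093
1 - N/N_sat = 0.02907
ln(1 - N/N_sat) = -3.538049
t = -ln(1 - N/N_sat) / k = -(-3.538049) / 0.17 = 20.81 days

20.81


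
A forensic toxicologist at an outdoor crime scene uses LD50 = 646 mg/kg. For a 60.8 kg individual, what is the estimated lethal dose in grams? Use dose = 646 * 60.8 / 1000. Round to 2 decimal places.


Lethal dose calculation:
Lethal dose = LD50 * body_weight / 1000
= 646 * 60.8 / 1000
= 39276.8 / 1000
= 39.28 g

39.28


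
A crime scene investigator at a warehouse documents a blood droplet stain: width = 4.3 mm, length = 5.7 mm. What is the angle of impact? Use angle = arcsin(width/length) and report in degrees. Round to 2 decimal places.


Blood spatter impact angle calculation:
width / length = 4.3 / 5.7 = 0.754386
angle = arcsin(0.754386)
angle = 48.97 degrees

48.97


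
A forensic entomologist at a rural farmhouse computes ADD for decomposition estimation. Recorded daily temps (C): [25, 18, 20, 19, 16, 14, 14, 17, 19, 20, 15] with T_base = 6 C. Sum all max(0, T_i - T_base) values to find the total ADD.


Computing ADD day by day:
Day 1: max(0, 25 - 6) = 19
Day 2: max(0, 18 - 6) = 12
Day 3: max(0, 20 - 6) = 14
Day 4: max(0, 19 - 6) = 13
Day 5: max(0, 16 - 6) = 10
Day 6: max(0, 14 - 6) = 8
Day 7: max(0, 14 - 6) = 8
Day 8: max(0, 17 - 6) = 11
Day 9: max(0, 19 - 6) = 13
Day 10: max(0, 20 - 6) = 14
Day 11: max(0, 15 - 6) = 9
Total ADD = 131

131


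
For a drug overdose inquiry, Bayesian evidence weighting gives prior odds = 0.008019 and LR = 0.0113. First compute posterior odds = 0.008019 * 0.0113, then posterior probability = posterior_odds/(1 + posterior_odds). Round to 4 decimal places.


Bayesian evidence evaluation:
Posterior odds = prior_odds * LR = 0.008019 * 0.0113 = 0.0000906147
Posterior probability = posterior_odds / (1 + posterior_odds)
= 0.0000906147 / (1 + 0.0000906147)
= 0.0000906147 / 1.0000906147
= 0.0001

0.0001


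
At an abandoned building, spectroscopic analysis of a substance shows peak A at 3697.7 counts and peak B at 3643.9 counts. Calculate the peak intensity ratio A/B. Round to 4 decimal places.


Spectral peak ratio:
Peak A = 3697.7 counts
Peak B = 3643.9 counts
Ratio = 3697.7 / 3643.9 = 1.0148

1.0148


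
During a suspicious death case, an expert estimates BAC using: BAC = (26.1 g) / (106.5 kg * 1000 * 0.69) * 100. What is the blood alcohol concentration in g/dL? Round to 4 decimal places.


Applying the Widmark formula:
BAC = (dose_g / (body_wt * 1000 * r)) * 100
Denominator = 106.5 * 1000 * 0.69 = 73485
BAC = (26.1 / 73485) * 100
BAC = 0.0355 g/dL

0.0355


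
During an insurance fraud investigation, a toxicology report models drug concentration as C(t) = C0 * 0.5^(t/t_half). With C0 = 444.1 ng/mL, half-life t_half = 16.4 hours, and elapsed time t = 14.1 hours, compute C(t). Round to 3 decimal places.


Drug concentration decay:
Number of half-lives = t / t_half = 14.1 / 16.4 = 0.859756
Decay factor = 0.5^0.859756 = 0.55104575
C(t) = 444.1 * 0.55104575 = 244.719 ng/mL

244.719


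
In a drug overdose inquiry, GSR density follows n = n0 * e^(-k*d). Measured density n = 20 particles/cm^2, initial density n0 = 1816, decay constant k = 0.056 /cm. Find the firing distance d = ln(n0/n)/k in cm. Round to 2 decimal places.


GSR distance calculation:
n0/n = 1816 / 20 = 90.8
ln(n0/n) = 4.508659
d = 4.508659 / 0.056 = 80.51 cm

80.51


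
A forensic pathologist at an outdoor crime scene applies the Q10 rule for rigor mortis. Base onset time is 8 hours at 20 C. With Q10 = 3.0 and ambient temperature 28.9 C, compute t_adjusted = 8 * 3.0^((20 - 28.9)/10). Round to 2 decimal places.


Rigor mortis time adjustment:
Exponent = (T_ref - T_actual) / 10 = (20 - 28.9) / 10 = -0.89
Q10 factor = 3.0^-0.89 = 0.37615
t_adjusted = 8 * 0.37615 = 3.01 hours

3.01


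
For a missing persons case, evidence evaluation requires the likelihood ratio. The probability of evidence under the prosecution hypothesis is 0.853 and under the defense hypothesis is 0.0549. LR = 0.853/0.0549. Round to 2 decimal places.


Likelihood ratio calculation:
LR = P(E|Hp) / P(E|Hd)
LR = 0.853 / 0.0549
LR = 15.54

15.54


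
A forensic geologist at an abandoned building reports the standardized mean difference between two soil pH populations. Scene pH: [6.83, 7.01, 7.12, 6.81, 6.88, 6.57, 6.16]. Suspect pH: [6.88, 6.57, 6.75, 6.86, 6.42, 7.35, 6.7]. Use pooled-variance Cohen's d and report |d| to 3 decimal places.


Pooled-variance Cohen's d for soil pH comparison:
Scene mean = 47.38 / 7 = 6.768571
Suspect mean = 47.53 / 7 = 6.79
Scene sample variance s_s^2 = 0.101581
Suspect sample variance s_c^2 = 0.086933
Pooled variance = ((n_s-1)*s_s^2 + (n_c-1)*s_c^2) / (n_s + n_c - 2) = 0.094257
Pooled SD = sqrt(0.094257) = 0.307013
Mean difference = -0.021429
|d| = |-0.021429| / 0.307013 = 0.070

0.070


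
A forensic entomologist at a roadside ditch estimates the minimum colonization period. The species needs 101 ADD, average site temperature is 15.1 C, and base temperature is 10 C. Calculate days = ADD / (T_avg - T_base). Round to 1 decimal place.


Insect development time:
Effective temperature = avg_temp - T_base = 15.1 - 10 = 5.1 C
Days = ADD / effective_temp = 101 / 5.1 = 19.8 days

19.8


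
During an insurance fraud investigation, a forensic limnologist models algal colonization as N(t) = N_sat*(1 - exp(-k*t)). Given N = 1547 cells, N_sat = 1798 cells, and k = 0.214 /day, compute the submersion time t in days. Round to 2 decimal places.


PMSI from diatom colonization curve:
N / N_sat = 1547 / 1798 = 0.8604
1 - N/N_sat = 0.1396
ln(1 - N/N_sat) = -1.968974
t = -ln(1 - N/N_sat) / k = -(-1.968974) / 0.214 = 9.20 days

9.20


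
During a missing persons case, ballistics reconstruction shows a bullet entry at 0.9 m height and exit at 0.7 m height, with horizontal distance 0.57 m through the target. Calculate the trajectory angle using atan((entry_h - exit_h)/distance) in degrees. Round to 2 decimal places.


Bullet trajectory angle:
Height difference = 0.9 - 0.7 = 0.2 m
angle = atan(0.2 / 0.57)
angle = atan(0.350877)
angle = 19.33 degrees

19.33


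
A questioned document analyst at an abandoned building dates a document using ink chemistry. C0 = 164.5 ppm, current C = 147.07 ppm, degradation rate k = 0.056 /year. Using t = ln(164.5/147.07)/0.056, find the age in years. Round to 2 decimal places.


Document age estimation:
C0/C = 164.5 / 147.07 = 1.118515
ln(C0/C) = 0.112002
t = 0.112002 / 0.056 = 2.00 years

2.00


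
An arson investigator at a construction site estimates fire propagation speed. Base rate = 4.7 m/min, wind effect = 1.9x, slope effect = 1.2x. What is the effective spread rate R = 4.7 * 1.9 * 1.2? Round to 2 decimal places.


Fire spread rate calculation:
R = R0 * wind_factor * slope_factor
= 4.7 * 1.9 * 1.2
= 8.93 * 1.2
= 10.72 m/min

10.72


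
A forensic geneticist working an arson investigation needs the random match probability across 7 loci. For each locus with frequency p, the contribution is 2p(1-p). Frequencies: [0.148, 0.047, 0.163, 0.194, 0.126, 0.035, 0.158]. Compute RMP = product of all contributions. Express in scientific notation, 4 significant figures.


Computing RMP for 7 loci:
Locus 1: 2 * 0.148 * 0.852 = 0.252192
Locus 2: 2 * 0.047 * 0.953 = 0.089582
Locus 3: 2 * 0.163 * 0.837 = 0.272862
Locus 4: 2 * 0.194 * 0.806 = 0.312728
Locus 5: 2 * 0.126 * 0.874 = 0.220248
Locus 6: 2 * 0.035 * 0.965 = 0.06755
Locus 7: 2 * 0.158 * 0.842 = 0.266072
RMP = 7.631e-06

7.631e-06


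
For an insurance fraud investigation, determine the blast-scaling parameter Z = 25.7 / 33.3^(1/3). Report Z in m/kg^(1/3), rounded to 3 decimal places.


Scaled distance calculation:
W^(1/3) = 33.3^(1/3) = 3.217225
Z = R / W^(1/3) = 25.7 / 3.217225
Z = 7.988 m/kg^(1/3)

7.988


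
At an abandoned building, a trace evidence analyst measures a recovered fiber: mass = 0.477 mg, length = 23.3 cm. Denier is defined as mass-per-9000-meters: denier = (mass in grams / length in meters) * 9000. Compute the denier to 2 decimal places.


Denier calculation:
Mass in grams = 0.477 mg / 1000 = 0.000477 g
Length in meters = 23.3 cm / 100 = 0.233 m
Linear density = mass / length = 0.000477 / 0.233 = 0.00204721 g/m
Denier = (g/m) * 9000 = 0.00204721 * 9000 = 18.42

18.42


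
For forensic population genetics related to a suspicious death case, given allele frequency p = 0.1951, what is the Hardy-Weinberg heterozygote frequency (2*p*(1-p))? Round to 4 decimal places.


Hardy-Weinberg heterozygote frequency:
q = 1 - p = 1 - 0.1951 = 0.8049
2pq = 2 * 0.1951 * 0.8049 = 0.3141

0.3141


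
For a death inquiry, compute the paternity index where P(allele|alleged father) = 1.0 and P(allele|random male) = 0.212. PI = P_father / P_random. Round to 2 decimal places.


Paternity Index calculation:
PI = P(allele|father) / P(allele|random)
PI = 1.0 / 0.212
PI = 4.72

4.72


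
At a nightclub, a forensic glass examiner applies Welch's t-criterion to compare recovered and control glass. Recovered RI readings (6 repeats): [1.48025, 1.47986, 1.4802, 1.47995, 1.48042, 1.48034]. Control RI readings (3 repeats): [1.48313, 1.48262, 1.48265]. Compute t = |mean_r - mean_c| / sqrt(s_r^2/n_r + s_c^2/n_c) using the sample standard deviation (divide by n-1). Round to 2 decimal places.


Welch's t-criterion for glass RI comparison:
Recovered mean = sum / n_r = 8.88102 / 6 = 1.48017
Control mean = sum / n_c = 4.4484 / 3 = 1.4828
Recovered sample variance s_r^2 = 4.864e-08
Control sample variance s_c^2 = 8.19e-08
Welch SE (unpooled) = sqrt(s_r^2/n_r + s_c^2/n_c) = sqrt(8.10667e-09 + 2.73e-08) = sqrt(3.54067e-08) = 0.000188167
|mean_r - mean_c| = 0.00263
t = 0.00263 / 0.000188167 = 13.98

13.98
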